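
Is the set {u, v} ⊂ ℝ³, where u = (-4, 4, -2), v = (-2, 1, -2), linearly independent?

Place the vectors as rows of a 2×3 matrix and reduce to echelon form.
The reduction yields 2 nonzero rows, so the rank is 2.
Since rank = 2 (the number of vectors), the set is linearly independent.

linearly independent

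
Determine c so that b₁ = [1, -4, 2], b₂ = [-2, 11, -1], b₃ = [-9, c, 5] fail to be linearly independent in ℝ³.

Place the vectors as rows of a 3×3 matrix; dependence ⇔ determinant zero.
Expanding, det = 177 - 3*c.
Setting this to zero gives c = 59.

c = 59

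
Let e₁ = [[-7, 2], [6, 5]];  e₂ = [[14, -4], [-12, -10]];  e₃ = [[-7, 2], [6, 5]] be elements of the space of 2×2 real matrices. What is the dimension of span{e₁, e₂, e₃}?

dim = 1

Pass to coordinate vectors with respect to the basis {E₁₁, E₁₂, E₂₁, E₂₂}.
Row-reduce the 3×4 matrix with these as rows.
There is 1 pivot column, so rank = 1.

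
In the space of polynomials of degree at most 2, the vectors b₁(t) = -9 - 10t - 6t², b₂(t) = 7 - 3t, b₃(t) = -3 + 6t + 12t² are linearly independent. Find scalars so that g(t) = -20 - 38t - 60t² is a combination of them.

g = 2b₁ - 2b₂ - 4b₃

Take coordinate vectors relative to {1, t, t²}.
Solve the system with b₁, b₂, b₃ as columns and g as the right-hand side.
Back-substitution yields (a₁, a₂, a₃) = (2, -2, -4).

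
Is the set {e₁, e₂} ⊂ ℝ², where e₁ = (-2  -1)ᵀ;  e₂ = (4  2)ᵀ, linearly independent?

One vector is a scalar multiple of another, so the set is dependent.

linearly dependent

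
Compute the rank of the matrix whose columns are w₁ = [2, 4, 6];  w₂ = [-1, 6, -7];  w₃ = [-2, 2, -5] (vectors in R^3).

3

Put the 3×3 matrix [w₁|w₂|w₃] into echelon form.
Reduction leaves 3 leading entries, giving rank 3.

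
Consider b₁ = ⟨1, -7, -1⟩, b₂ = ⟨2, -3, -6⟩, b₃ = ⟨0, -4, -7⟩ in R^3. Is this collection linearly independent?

linearly independent

The matrix [b₁|b₂|b₃] has determinant -93.
A nonzero determinant means the columns are linearly independent.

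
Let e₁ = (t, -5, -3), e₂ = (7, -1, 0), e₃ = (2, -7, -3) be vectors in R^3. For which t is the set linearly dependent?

The vectors are dependent exactly when the determinant of the matrix with rows e₁, e₂, e₃ vanishes.
Cofactor expansion gives det = 3*t + 36.
Setting this to zero gives t = -12.

t = -12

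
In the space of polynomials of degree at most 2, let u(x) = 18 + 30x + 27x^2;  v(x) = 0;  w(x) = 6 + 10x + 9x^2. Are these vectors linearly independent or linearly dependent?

Write each element as a coordinate vector in ℝ³ using {1, x, x^2}.
One of the vectors is the zero vector, so the set is linearly dependent.

linearly dependent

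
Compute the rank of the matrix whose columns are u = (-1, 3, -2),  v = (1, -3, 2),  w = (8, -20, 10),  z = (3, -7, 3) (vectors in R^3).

Put the 3×4 matrix [u|v|w|z] into echelon form.
Exactly 2 pivots survive; hence the rank is 2.
(With 4 elements in a 3-dimensional space the rank is at most 3.)

rank 2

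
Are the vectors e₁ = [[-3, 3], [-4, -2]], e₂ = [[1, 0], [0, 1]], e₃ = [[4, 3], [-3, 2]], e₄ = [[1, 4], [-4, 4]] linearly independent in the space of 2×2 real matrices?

linearly independent

Write each element as a coordinate vector in ℝ⁴ using {E₁₁, E₁₂, E₂₁, E₂₂}.
Form the 4×4 matrix with these as columns; its determinant is -17.
A nonzero determinant means the columns are linearly independent.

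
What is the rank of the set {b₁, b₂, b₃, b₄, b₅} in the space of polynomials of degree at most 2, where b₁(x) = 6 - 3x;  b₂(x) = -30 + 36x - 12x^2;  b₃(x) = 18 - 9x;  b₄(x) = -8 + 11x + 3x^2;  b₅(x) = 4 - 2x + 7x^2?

Represent each element by its coordinate vector in ℝ³.
Row-reduce the 5×3 matrix with these as rows.
Exactly 3 pivots survive; hence the rank is 3.
(With 5 elements in a 3-dimensional space the rank is at most 3.)

rank 3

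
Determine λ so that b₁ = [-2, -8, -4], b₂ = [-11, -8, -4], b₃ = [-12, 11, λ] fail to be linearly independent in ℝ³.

Dependence holds iff the 3×3 matrix [b₁ b₂ b₃] is singular.
Cofactor expansion gives det = 396 - 72*λ.
Solving 396 - 72*λ = 0 yields λ = 11/2.

λ = 11/2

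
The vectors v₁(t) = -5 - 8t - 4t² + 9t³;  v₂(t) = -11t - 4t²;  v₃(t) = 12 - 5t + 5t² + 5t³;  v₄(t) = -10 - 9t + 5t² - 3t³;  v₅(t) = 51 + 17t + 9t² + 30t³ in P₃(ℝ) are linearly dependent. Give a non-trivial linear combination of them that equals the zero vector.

v₁ - 2v₂ + 3v₃ - 2v₄ - v₅ = 0

Write each element as a vector in ℝ⁴ using {1, t, …, t³}.
Set up α₁v₁ + … + α₅v₅ = 0 and solve the homogeneous system.
A generator of the null space is (1, -2, 3, -2, -1).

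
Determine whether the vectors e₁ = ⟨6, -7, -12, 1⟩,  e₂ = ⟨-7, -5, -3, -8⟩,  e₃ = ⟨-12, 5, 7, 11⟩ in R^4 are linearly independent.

linearly independent

Row-reduce the matrix whose columns are e₁, e₂, e₃.
The reduction yields 3 nonzero rows, so the rank is 3.
Since rank = 3 (the number of vectors), the set is linearly independent.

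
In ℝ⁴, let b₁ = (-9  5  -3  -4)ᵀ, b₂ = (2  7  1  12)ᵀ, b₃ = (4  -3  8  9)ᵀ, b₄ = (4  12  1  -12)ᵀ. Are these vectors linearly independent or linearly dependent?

linearly independent

Row-reduce the matrix whose columns are b₁, b₂, b₃, b₄.
The reduction yields 4 nonzero rows, so the rank is 4.
Since rank = 4 (the number of vectors), the set is linearly independent.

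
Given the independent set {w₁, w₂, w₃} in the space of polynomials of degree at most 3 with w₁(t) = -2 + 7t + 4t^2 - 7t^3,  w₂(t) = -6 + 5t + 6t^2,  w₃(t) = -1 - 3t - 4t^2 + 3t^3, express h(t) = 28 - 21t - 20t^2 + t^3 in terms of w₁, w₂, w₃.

h = -w₁ - 4w₂ - 2w₃

Work in coordinates with respect to the standard basis {1, t, …, t^3}.
Write h = α₁w₁ + … + α₃w₃ and equate components.
The system has the unique solution (α₁, α₂, α₃) = (-1, -4, -2).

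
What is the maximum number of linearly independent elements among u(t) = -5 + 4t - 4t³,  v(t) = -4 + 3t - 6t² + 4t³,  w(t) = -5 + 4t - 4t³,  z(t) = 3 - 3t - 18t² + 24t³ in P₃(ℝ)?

Pass to coordinate vectors with respect to the basis {1, t, …, t³}.
Row-reduce the 4×4 matrix with these as rows.
Reduction leaves 2 leading entries, giving rank 2.

2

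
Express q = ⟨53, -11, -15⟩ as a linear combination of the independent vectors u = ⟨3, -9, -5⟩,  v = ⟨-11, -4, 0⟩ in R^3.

q = 3u - 4v

Set up the augmented matrix [u | v | q] and row-reduce.
The system has the unique solution (a₁, a₂) = (3, -4).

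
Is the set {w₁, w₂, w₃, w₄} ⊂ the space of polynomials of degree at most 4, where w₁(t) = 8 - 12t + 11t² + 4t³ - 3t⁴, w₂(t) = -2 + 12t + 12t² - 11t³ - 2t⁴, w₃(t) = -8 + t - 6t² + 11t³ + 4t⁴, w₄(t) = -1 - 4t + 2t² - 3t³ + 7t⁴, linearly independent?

linearly independent

Write each element as a coordinate vector in ℝ⁵ using {1, t, …, t⁴}.
Place the vectors as rows of a 4×5 matrix and reduce to echelon form.
The reduction yields 4 nonzero rows, so the rank is 4.
Since rank = 4 (the number of vectors), the set is linearly independent.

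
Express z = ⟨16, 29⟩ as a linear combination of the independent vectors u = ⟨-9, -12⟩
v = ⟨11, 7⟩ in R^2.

z = -3u - v

Write z = a₁u + a₂v and equate components.
Back-substitution yields (a₁, a₂) = (-3, -1).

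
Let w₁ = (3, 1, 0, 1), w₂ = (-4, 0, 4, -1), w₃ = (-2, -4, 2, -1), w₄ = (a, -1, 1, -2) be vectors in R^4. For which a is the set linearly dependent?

Place the vectors as rows of a 4×4 matrix; dependence ⇔ determinant zero.
Cofactor expansion gives det = -14*a - 92.
Setting this to zero gives a = -46/7.

a = -46/7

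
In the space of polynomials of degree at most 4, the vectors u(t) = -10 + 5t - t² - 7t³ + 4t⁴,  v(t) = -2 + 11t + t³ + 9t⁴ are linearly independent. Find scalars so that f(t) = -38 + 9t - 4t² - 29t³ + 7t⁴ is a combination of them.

f = 4u - v

Take coordinate vectors relative to {1, t, …, t⁴}.
Set up the augmented matrix [u | v | f] and row-reduce.
Row-reducing the augmented matrix gives the unique coefficients (c₁, c₂) = (4, -1).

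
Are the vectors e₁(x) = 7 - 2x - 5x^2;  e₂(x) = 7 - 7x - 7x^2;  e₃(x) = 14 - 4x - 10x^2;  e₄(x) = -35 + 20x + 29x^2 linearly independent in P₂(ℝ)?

Take coordinates with respect to the standard basis {1, x, x^2}.
There are 4 vectors in a 3-dimensional space, so they cannot be linearly independent.

linearly dependent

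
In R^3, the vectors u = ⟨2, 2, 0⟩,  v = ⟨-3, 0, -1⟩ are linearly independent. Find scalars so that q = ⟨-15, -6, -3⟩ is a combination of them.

Solve the system with u, v as columns and q as the right-hand side.
Back-substitution yields (α₁, α₂) = (-3, 3).

q = -3u + 3v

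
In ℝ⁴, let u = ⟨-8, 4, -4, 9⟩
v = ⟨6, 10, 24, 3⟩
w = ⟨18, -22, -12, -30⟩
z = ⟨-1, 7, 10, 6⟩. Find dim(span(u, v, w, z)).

Form the matrix with u, v, w, z as columns and reduce.
Exactly 2 pivots survive; hence the rank is 2.

dim = 2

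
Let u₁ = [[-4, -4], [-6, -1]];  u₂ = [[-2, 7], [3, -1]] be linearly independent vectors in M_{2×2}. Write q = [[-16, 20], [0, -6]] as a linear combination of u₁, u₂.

Identify each element with its coordinate vector in ℝ⁴ via {E₁₁, E₁₂, E₂₁, E₂₂}.
Write q = α₁u₁ + α₂u₂ and equate components.
Row-reducing the augmented matrix gives the unique coefficients (α₁, α₂) = (2, 4).

q = 2u₁ + 4u₂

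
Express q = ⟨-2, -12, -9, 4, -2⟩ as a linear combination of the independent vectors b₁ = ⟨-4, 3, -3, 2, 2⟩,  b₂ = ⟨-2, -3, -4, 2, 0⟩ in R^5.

q = -b₁ + 3b₂

Solve the system with b₁, b₂ as columns and q as the right-hand side.
Back-substitution yields (a₁, a₂) = (-1, 3).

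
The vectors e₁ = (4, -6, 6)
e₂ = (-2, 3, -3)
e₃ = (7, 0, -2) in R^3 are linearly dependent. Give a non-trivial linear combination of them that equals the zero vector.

Row-reduce the matrix with e₁, e₂, e₃ as columns; the null space gives the coefficients.
A generator of the null space is (1, 2, 0).

e₁ + 2e₂ = 0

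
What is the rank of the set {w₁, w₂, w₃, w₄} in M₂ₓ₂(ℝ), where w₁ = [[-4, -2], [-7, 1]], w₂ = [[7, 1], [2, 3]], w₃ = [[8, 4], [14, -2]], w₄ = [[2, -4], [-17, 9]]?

rank 2

Represent each element by its coordinate vector in ℝ⁴.
Row-reduce the 4×4 matrix with these as rows.
Exactly 2 pivots survive; hence the rank is 2.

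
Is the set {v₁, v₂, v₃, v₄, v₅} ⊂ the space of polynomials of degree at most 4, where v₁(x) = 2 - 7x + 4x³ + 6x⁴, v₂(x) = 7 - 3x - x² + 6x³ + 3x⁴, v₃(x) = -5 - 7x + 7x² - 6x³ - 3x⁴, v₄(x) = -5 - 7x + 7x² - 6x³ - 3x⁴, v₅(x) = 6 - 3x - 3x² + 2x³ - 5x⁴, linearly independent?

linearly dependent

Take coordinates with respect to the standard basis {1, x, …, x⁴}.
Two of the vectors are equal, giving an immediate dependence.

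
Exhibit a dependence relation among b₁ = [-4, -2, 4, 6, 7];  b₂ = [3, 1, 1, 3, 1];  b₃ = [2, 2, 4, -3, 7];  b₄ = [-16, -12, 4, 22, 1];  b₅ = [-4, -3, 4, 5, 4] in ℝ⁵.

b₁ - 2b₃ - b₄ + 2b₅ = 0

Row-reduce the matrix with b₁, b₂, b₃, b₄, b₅ as columns; the null space gives the coefficients.
One solution (up to scaling) is (1, 0, -2, -1, 2).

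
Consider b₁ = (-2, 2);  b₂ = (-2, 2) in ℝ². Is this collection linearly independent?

linearly dependent

Place the vectors as rows of a 2×2 matrix and reduce to echelon form.
The reduction yields 1 nonzero row, so the rank is 1.
Since rank 1 < 2, the set is linearly dependent.
Indeed b₁ - b₂ = 0.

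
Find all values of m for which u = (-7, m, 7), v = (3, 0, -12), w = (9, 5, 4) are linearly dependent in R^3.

m = -21/8

The vectors are dependent exactly when the determinant of the matrix with rows u, v, w vanishes.
Cofactor expansion gives det = -120*m - 315.
This vanishes exactly when m = -21/8.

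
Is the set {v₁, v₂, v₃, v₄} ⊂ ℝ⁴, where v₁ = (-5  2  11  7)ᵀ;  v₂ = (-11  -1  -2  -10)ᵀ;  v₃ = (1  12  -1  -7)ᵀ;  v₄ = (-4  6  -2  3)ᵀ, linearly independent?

linearly independent

Form the 4×4 matrix with these as columns; its determinant is -18400.
A nonzero determinant means the columns are linearly independent.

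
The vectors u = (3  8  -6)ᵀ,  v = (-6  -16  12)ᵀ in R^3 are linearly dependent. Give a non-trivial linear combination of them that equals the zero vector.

Row-reduce the matrix with u, v as columns; the null space gives the coefficients.
The free variable yields coefficients (2, 1) (any nonzero multiple also works).

2u + v = 0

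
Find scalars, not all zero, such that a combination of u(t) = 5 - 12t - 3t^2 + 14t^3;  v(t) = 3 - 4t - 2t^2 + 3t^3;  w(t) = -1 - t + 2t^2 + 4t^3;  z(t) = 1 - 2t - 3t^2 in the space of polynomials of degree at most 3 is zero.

Pass to coordinate vectors relative to the basis {1, t, …, t^3}.
Solve the homogeneous system with u, v, w, z as columns by row-reducing the coefficient matrix.
The free variable yields coefficients (1, -2, -2, -1) (any nonzero multiple also works).

u - 2v - 2w - z = 0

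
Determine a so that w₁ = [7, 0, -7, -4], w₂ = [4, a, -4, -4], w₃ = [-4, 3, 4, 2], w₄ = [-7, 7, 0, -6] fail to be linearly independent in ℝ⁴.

The set is linearly dependent precisely when det[w₁; w₂; w₃; w₄] = 0.
Cofactor expansion gives det = 252 - 14*a.
This vanishes exactly when a = 18.

a = 18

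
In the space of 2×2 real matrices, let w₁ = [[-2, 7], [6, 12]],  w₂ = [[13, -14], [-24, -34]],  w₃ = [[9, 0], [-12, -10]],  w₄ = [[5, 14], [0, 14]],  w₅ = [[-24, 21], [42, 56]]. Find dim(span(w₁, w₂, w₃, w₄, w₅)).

2

Use coordinates relative to {E₁₁, E₁₂, E₂₁, E₂₂}.
Row-reduce the 5×4 matrix with these as rows.
There are 2 pivot columns, so rank = 2.
(With 5 elements in a 4-dimensional space the rank is at most 4.)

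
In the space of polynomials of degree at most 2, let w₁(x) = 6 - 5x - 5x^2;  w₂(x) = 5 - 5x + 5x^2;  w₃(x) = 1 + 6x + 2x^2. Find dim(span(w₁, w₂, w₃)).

Represent each element by its coordinate vector in ℝ³.
Form the matrix with w₁, w₂, w₃ as columns and reduce.
There are 3 pivot columns, so rank = 3.

3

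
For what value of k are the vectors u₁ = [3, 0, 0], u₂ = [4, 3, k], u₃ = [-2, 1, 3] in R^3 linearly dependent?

k = 9

The vectors are dependent exactly when the determinant of the matrix with rows u₁, u₂, u₃ vanishes.
Expanding, det = 27 - 3*k.
This vanishes exactly when k = 9.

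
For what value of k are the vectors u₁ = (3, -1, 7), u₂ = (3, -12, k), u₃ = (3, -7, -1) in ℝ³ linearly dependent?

The vectors are dependent exactly when the determinant of the matrix with rows u₁, u₂, u₃ vanishes.
The determinant works out to 18*k + 138.
Solving 18*k + 138 = 0 yields k = -23/3.

k = -23/3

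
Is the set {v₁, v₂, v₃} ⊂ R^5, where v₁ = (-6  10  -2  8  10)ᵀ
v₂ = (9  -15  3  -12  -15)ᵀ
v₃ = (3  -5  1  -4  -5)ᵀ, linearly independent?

Place the vectors as rows of a 3×5 matrix and reduce to echelon form.
The reduction yields 1 nonzero row, so the rank is 1.
Since rank 1 < 3, the set is linearly dependent.

linearly dependent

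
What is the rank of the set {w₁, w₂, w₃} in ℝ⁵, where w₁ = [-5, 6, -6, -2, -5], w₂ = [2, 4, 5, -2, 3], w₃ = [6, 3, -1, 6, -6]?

3

Put the 5×3 matrix [w₁|w₂|w₃] into echelon form.
Reduction leaves 3 leading entries, giving rank 3.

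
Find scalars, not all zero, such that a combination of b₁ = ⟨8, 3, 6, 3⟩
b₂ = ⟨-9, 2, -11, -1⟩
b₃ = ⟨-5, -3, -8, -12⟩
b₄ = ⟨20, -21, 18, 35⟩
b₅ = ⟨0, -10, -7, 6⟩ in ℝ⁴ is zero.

b₁ + 2b₂ + 2b₃ + b₄ - 2b₅ = 0

Set up α₁b₁ + … + α₅b₅ = 0 and solve the homogeneous system.
A generator of the null space is (1, 2, 2, 1, -2).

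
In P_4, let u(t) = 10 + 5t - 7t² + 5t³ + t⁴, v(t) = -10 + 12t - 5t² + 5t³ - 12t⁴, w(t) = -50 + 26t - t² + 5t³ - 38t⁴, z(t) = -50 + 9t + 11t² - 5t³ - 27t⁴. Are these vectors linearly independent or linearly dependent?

linearly dependent

Take coordinates with respect to the standard basis {1, t, …, t⁴}.
Row-reduce the matrix whose columns are u, v, w, z.
The reduction yields 2 nonzero rows, so the rank is 2.
Since rank 2 < 4, the set is linearly dependent.
Indeed 2u - 3v + w = 0.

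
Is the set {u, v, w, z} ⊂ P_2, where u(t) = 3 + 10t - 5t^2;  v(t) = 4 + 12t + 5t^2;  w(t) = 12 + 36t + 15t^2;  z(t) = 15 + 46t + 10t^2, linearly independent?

linearly dependent

Write each element as a coordinate vector in ℝ³ using {1, t, t^2}.
There are 4 vectors in a 3-dimensional space, so they cannot be linearly independent.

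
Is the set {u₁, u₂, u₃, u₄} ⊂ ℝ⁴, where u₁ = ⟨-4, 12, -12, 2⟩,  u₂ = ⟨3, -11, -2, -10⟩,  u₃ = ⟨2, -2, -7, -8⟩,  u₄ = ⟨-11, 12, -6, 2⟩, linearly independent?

linearly independent

Row-reduce the matrix whose columns are u₁, u₂, u₃, u₄.
The reduction yields 4 nonzero rows, so the rank is 4.
Since rank = 4 (the number of vectors), the set is linearly independent.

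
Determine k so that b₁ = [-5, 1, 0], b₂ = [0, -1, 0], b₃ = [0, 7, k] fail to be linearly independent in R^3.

k = 0

Place the vectors as rows of a 3×3 matrix; dependence ⇔ determinant zero.
Expanding, det = 5*k.
This vanishes exactly when k = 0.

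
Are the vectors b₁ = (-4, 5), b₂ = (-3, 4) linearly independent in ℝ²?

linearly independent

Form the 2×2 matrix with these as columns; its determinant is -1.
A nonzero determinant means the columns are linearly independent.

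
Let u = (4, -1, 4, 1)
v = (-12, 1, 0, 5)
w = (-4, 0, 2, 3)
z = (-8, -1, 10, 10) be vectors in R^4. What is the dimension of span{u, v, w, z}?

dim = 2

Row-reduce the 4×4 matrix with these as rows.
Reduction leaves 2 leading entries, giving rank 2.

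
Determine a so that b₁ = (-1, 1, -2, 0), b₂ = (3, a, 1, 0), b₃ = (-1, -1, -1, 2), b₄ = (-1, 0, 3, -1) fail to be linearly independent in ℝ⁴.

a = -13/11

The set is linearly dependent precisely when det[b₁; b₂; b₃; b₄] = 0.
Expanding, det = 11*a + 13.
Solving 11*a + 13 = 0 yields a = -13/11.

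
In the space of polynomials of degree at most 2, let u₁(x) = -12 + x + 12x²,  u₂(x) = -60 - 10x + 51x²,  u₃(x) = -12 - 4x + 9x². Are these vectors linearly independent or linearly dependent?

Take coordinates with respect to the standard basis {1, x, x²}.
Form the 3×3 matrix with these as columns; its determinant is 0.
A zero determinant means the columns are linearly dependent.

linearly dependent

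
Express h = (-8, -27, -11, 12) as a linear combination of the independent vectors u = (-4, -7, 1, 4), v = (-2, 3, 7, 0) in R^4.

h = 3u - 2v

Since u, v are independent, the coefficients expressing h are uniquely determined by a linear system.
The system has the unique solution (α₁, α₂) = (3, -2).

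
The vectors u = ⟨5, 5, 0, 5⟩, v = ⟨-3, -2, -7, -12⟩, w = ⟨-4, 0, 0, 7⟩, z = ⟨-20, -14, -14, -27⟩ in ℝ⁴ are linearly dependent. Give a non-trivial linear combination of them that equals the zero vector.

Row-reduce the matrix with u, v, w, z as columns; the null space gives the coefficients.
One solution (up to scaling) is (2, -2, -1, 1).

2u - 2v - w + z = 0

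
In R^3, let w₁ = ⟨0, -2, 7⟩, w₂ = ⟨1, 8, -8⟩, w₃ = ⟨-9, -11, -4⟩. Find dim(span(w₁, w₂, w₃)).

Put the 3×3 matrix [w₁|w₂|w₃] into echelon form.
Reduction leaves 3 leading entries, giving rank 3.

3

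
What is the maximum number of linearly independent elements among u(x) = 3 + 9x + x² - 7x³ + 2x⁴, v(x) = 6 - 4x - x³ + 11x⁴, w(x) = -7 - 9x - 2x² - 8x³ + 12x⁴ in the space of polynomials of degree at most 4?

3

Pass to coordinate vectors with respect to the basis {1, x, …, x⁴}.
Apply Gaussian elimination to the matrix whose rows are u, v, w.
Reduction leaves 3 leading entries, giving rank 3.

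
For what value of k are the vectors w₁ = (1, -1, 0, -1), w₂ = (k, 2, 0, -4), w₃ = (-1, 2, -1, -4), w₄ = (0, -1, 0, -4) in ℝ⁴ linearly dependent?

k = -4

Place the vectors as rows of a 4×4 matrix; dependence ⇔ determinant zero.
Expanding, det = 3*k + 12.
This vanishes exactly when k = -4.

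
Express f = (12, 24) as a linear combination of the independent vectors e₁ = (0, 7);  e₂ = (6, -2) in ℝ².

Solve the system with e₁, e₂ as columns and f as the right-hand side.
Row-reducing the augmented matrix gives the unique coefficients (a₁, a₂) = (4, 2).

f = 4e₁ + 2e₂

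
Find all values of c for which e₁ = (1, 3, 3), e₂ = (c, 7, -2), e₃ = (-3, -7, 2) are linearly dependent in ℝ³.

Place the vectors as rows of a 3×3 matrix; dependence ⇔ determinant zero.
Cofactor expansion gives det = 81 - 27*c.
This vanishes exactly when c = 3.

c = 3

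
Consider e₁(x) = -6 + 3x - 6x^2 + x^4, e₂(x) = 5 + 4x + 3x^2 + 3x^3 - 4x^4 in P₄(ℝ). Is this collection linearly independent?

linearly independent

Take coordinates with respect to the standard basis {1, x, …, x^4}.
Row-reduce the matrix whose columns are e₁, e₂.
The reduction yields 2 nonzero rows, so the rank is 2.
Since rank = 2 (the number of vectors), the set is linearly independent.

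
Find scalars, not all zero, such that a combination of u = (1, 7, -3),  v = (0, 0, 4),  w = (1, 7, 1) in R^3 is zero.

Row-reduce the matrix with u, v, w as columns; the null space gives the coefficients.
The free variable yields coefficients (1, 1, -1) (any nonzero multiple also works).

u + v - w = 0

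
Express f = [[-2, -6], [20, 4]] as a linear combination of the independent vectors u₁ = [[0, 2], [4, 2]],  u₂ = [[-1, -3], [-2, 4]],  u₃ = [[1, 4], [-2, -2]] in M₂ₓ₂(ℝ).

f = 2u₁ - 2u₂ - 4u₃

Take coordinate vectors relative to {E₁₁, E₁₂, E₂₁, E₂₂}.
Since u₁, u₂, u₃ are independent, the coefficients expressing f are uniquely determined by a linear system.
Back-substitution yields (c₁, c₂, c₃) = (2, -2, -4).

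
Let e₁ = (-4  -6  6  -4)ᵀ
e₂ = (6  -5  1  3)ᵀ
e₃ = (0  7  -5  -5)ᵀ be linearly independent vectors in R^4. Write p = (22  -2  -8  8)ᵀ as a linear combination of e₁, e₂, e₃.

Write p = α₁e₁ + … + α₃e₃ and equate components.
The system has the unique solution (α₁, α₂, α₃) = (-1, 3, 1).

p = -e₁ + 3e₂ + e₃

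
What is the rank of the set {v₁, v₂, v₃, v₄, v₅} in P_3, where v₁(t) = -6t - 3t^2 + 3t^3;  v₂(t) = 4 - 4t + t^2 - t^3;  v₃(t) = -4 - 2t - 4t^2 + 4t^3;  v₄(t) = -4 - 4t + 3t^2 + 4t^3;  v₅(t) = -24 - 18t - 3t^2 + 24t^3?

Use coordinates relative to {1, t, …, t^3}.
Apply Gaussian elimination to the matrix whose rows are v₁, v₂, v₃, v₄, v₅.
The echelon form has 3 nonzero rows, so the rank is 3.
(With 5 elements in a 4-dimensional space the rank is at most 4.)

rank 3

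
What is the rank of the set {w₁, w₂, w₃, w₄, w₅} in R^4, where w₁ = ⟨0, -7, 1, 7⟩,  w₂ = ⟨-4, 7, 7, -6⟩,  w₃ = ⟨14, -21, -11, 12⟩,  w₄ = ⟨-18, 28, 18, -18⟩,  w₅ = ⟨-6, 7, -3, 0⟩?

Row-reduce the 5×4 matrix with these as rows.
Exactly 3 pivots survive; hence the rank is 3.
(With 5 elements in a 4-dimensional space the rank is at most 4.)

3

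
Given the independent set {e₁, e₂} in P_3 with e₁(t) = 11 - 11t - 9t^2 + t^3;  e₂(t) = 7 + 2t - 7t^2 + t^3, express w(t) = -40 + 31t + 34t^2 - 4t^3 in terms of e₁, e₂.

Identify each element with its coordinate vector in ℝ⁴ via {1, t, …, t^3}.
Solve the system with e₁, e₂ as columns and w as the right-hand side.
The system has the unique solution (α₁, α₂) = (-3, -1).

w = -3e₁ - e₂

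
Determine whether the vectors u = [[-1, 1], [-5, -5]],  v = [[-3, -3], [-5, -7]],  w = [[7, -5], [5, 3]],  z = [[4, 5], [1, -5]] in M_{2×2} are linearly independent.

linearly independent

Write each element as a coordinate vector in ℝ⁴ using {E₁₁, E₁₂, E₂₁, E₂₂}.
The matrix [u|v|w|z] has determinant 1376.
A nonzero determinant means the columns are linearly independent.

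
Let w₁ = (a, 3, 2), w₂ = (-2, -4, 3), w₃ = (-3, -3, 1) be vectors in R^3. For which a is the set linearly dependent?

Dependence holds iff the 3×3 matrix [w₁ w₂ w₃] is singular.
The determinant works out to 5*a - 33.
Solving 5*a - 33 = 0 yields a = 33/5.

a = 33/5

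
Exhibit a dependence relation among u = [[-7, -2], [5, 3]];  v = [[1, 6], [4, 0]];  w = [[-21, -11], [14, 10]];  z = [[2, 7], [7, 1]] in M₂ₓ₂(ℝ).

3u - 2v - w + z = 0

Pass to coordinate vectors relative to the basis {E₁₁, E₁₂, E₂₁, E₂₂}.
Set up α₁u + … + α₄z = 0 and solve the homogeneous system.
One solution (up to scaling) is (3, -2, -1, 1).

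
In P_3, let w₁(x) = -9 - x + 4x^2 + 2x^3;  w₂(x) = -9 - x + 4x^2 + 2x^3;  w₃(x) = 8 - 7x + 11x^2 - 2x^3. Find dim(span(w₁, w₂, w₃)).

dim = 2

Use coordinates relative to {1, x, …, x^3}.
Form the matrix with w₁, w₂, w₃ as columns and reduce.
There are 2 pivot columns, so rank = 2.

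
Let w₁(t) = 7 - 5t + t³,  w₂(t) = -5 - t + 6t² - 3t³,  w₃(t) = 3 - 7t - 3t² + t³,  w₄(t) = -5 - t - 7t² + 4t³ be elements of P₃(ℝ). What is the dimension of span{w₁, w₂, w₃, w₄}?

Represent each element by its coordinate vector in ℝ⁴.
Apply Gaussian elimination to the matrix whose rows are w₁, w₂, w₃, w₄.
The echelon form has 4 nonzero rows, so the rank is 4.

4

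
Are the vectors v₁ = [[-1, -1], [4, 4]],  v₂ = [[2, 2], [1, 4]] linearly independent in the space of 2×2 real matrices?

linearly independent

Take coordinates with respect to the standard basis {E₁₁, E₁₂, E₂₁, E₂₂}.
Row-reduce the matrix whose columns are v₁, v₂.
The reduction yields 2 nonzero rows, so the rank is 2.
Since rank = 2 (the number of vectors), the set is linearly independent.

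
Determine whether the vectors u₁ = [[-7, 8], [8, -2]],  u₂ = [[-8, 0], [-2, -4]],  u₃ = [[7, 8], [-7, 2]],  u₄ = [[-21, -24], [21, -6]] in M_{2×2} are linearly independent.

linearly dependent

Write each element as a coordinate vector in ℝ⁴ using {E₁₁, E₁₂, E₂₁, E₂₂}.
One vector is a scalar multiple of another, so the set is dependent.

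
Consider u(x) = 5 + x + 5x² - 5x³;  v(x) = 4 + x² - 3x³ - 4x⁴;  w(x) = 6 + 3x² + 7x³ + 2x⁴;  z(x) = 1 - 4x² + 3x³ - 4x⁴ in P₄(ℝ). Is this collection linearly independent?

Take coordinates with respect to the standard basis {1, x, …, x⁴}.
Place the vectors as rows of a 4×5 matrix and reduce to echelon form.
The reduction yields 4 nonzero rows, so the rank is 4.
Since rank = 4 (the number of vectors), the set is linearly independent.

linearly independent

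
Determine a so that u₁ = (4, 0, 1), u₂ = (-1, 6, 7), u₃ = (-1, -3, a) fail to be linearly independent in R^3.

Dependence holds iff the 3×3 matrix [u₁ u₂ u₃] is singular.
Expanding, det = 24*a + 93.
Setting this to zero gives a = -31/8.

a = -31/8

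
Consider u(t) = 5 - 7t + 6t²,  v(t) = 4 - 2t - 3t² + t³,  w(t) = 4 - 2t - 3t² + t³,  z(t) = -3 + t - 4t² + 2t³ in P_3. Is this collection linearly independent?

Take coordinates with respect to the standard basis {1, t, …, t³}.
Two of the vectors are equal, giving an immediate dependence.

linearly dependent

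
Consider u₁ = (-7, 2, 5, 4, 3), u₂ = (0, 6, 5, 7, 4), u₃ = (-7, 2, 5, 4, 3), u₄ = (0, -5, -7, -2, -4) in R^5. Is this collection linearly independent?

linearly dependent

Two of the vectors are equal, giving an immediate dependence.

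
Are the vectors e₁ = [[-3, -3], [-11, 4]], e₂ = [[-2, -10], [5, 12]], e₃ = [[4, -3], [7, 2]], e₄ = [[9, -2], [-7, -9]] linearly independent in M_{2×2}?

Write each element as a coordinate vector in ℝ⁴ using {E₁₁, E₁₂, E₂₁, E₂₂}.
The matrix [e₁|e₂|e₃|e₄] has determinant 3217.
A nonzero determinant means the columns are linearly independent.

linearly independent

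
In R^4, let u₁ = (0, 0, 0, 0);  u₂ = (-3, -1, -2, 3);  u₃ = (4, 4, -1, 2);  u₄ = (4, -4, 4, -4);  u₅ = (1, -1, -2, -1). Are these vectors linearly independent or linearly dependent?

There are 5 vectors in a 4-dimensional space, so they cannot be linearly independent.

linearly dependent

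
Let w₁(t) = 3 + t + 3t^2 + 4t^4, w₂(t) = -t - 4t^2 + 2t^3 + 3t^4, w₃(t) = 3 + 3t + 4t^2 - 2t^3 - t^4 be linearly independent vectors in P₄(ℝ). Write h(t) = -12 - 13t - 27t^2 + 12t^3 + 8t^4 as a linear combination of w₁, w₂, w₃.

Take coordinate vectors relative to {1, t, …, t^4}.
Since w₁, w₂, w₃ are independent, the coefficients expressing h are uniquely determined by a linear system.
Row-reducing the augmented matrix gives the unique coefficients (a₁, a₂, a₃) = (-1, 3, -3).

h = -w₁ + 3w₂ - 3w₃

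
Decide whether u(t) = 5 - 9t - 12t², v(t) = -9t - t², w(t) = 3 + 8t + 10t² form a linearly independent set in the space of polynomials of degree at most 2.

linearly independent

Write each element as a coordinate vector in ℝ³ using {1, t, t²}.
Place the vectors as rows of a 3×3 matrix and reduce to echelon form.
The reduction yields 3 nonzero rows, so the rank is 3.
Since rank = 3 (the number of vectors), the set is linearly independent.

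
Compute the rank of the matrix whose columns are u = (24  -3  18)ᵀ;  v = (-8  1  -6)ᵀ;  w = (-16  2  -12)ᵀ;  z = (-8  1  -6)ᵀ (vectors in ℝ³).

rank 1

Form the matrix with u, v, w, z as columns and reduce.
There is 1 pivot column, so rank = 1.
(With 4 elements in a 3-dimensional space the rank is at most 3.)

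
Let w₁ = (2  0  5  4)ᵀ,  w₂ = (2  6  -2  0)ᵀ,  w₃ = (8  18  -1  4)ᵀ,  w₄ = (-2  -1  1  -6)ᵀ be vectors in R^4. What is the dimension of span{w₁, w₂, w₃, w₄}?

dim = 3

Apply Gaussian elimination to the matrix whose rows are w₁, w₂, w₃, w₄.
Exactly 3 pivots survive; hence the rank is 3.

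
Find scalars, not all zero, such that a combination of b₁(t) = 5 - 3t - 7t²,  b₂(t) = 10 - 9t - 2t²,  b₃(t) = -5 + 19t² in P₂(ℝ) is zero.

Write each element as a vector in ℝ³ using {1, t, t²}.
Set up α₁b₁ + … + α₃b₃ = 0 and solve the homogeneous system.
One solution (up to scaling) is (3, -1, 1).

3b₁ - b₂ + b₃ = 0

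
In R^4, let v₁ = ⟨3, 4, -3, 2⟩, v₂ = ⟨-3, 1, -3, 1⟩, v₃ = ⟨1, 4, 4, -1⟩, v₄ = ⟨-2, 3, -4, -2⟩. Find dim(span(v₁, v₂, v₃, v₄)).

Put the 4×4 matrix [v₁|v₂|v₃|v₄] into echelon form.
Reduction leaves 4 leading entries, giving rank 4.

4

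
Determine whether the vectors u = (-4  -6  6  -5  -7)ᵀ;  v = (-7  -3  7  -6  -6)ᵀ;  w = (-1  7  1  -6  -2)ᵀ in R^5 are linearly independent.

Place the vectors as rows of a 3×5 matrix and reduce to echelon form.
The reduction yields 3 nonzero rows, so the rank is 3.
Since rank = 3 (the number of vectors), the set is linearly independent.

linearly independent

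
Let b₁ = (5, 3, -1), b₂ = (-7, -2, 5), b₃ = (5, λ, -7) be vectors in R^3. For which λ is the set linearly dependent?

λ = -2/3

The set is linearly dependent precisely when det[b₁; b₂; b₃] = 0.
Expanding, det = -18*λ - 12.
Setting this to zero gives λ = -2/3.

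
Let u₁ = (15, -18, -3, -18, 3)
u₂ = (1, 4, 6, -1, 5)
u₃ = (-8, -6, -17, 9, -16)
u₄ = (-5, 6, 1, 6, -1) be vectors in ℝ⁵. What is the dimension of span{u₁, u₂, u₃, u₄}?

Row-reduce the 4×5 matrix with these as rows.
Exactly 2 pivots survive; hence the rank is 2.

dim = 2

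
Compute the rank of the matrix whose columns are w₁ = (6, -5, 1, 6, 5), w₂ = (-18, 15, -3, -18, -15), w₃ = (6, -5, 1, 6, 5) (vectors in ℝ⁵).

Row-reduce the 3×5 matrix with these as rows.
Reduction leaves 1 leading entry, giving rank 1.

rank 1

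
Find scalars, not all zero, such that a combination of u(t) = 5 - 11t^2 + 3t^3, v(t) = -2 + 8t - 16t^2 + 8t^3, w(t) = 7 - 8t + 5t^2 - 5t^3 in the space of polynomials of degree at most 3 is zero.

u - v - w = 0

Take coordinates with respect to {1, t, …, t^3}.
Set up α₁u + … + α₃w = 0 and solve the homogeneous system.
One solution (up to scaling) is (1, -1, -1).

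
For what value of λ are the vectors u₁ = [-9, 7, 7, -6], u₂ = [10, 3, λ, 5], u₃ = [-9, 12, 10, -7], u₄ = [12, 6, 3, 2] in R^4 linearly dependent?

λ = -11/6

Dependence holds iff the 4×4 matrix [u₁ u₂ u₃ u₄] is singular.
The determinant works out to -132*λ - 242.
This vanishes exactly when λ = -11/6.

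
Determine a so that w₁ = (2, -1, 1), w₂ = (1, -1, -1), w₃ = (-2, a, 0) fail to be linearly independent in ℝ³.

a = 4/3

The set is linearly dependent precisely when det[w₁; w₂; w₃] = 0.
Cofactor expansion gives det = 3*a - 4.
This vanishes exactly when a = 4/3.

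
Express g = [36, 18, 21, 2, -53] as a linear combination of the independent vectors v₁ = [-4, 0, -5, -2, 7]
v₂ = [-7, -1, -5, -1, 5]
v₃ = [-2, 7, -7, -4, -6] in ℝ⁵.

Since v₁, v₂, v₃ are independent, the coefficients expressing g are uniquely determined by a linear system.
The system has the unique solution (c₁, c₂, c₃) = (-3, -4, 2).

g = -3v₁ - 4v₂ + 2v₃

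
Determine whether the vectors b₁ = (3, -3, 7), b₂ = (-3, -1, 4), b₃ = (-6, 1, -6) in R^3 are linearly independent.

linearly independent

Place the vectors as rows of a 3×3 matrix and reduce to echelon form.
The reduction yields 3 nonzero rows, so the rank is 3.
Since rank = 3 (the number of vectors), the set is linearly independent.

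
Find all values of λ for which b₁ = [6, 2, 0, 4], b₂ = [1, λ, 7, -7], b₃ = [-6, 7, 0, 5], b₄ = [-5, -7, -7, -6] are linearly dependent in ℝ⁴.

Place the vectors as rows of a 4×4 matrix; dependence ⇔ determinant zero.
The determinant works out to 378*λ + 1764.
This vanishes exactly when λ = -14/3.

λ = -14/3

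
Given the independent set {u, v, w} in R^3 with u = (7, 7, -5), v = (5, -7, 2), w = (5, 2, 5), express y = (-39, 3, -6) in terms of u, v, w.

Since u, v, w are independent, the coefficients expressing y are uniquely determined by a linear system.
The system has the unique solution (a₁, a₂, a₃) = (-2, -3, -2).

y = -2u - 3v - 2w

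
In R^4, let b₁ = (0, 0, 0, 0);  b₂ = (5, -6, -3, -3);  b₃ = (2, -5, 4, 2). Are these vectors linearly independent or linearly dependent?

One of the vectors is the zero vector, so the set is linearly dependent.

linearly dependent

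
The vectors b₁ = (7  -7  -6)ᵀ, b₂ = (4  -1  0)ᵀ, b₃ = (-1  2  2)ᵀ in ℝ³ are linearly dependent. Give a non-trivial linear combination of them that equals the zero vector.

b₁ - b₂ + 3b₃ = 0

Set up α₁b₁ + … + α₃b₃ = 0 and solve the homogeneous system.
The free variable yields coefficients (1, -1, 3) (any nonzero multiple also works).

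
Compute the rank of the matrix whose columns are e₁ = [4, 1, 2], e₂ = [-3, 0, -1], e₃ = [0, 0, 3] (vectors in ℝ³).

rank 3

Put the 3×3 matrix [e₁|e₂|e₃] into echelon form.
Reduction leaves 3 leading entries, giving rank 3.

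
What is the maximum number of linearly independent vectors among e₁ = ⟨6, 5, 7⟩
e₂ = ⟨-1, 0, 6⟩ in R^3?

Form the matrix with e₁, e₂ as columns and reduce.
There are 2 pivot columns, so rank = 2.

2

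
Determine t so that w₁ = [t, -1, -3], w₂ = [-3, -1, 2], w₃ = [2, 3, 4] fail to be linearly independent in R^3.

t = 1/2

The set is linearly dependent precisely when det[w₁; w₂; w₃] = 0.
The determinant works out to 5 - 10*t.
Solving 5 - 10*t = 0 yields t = 1/2.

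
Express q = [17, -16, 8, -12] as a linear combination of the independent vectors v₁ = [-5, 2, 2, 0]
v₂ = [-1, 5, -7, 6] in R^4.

Write q = α₁v₁ + α₂v₂ and equate components.
Row-reducing the augmented matrix gives the unique coefficients (α₁, α₂) = (-3, -2).

q = -3v₁ - 2v₂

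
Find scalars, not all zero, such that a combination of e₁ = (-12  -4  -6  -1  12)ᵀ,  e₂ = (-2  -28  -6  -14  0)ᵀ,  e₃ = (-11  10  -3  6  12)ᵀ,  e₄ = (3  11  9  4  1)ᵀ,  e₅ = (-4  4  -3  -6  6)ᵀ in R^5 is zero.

2e₁ - e₂ - 2e₃ = 0

Set up α₁e₁ + … + α₅e₅ = 0 and solve the homogeneous system.
The free variable yields coefficients (2, -1, -2, 0, 0) (any nonzero multiple also works).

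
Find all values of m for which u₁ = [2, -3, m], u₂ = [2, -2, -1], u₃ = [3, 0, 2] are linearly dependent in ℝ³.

Place the vectors as rows of a 3×3 matrix; dependence ⇔ determinant zero.
The determinant works out to 6*m + 13.
This vanishes exactly when m = -13/6.

m = -13/6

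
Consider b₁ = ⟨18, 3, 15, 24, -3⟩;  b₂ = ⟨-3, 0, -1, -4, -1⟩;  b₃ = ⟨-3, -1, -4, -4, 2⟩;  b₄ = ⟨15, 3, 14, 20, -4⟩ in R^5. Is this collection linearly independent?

linearly dependent

Row-reduce the matrix whose columns are b₁, b₂, b₃, b₄.
The reduction yields 2 nonzero rows, so the rank is 2.
Since rank 2 < 4, the set is linearly dependent.
Indeed b₁ + 3b₂ + 3b₃ = 0.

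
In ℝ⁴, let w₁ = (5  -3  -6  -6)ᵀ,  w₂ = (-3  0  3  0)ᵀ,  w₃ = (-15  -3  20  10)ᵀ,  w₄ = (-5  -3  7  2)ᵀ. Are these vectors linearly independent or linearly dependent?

linearly dependent

Row-reduce the matrix whose columns are w₁, w₂, w₃, w₄.
The reduction yields 3 nonzero rows, so the rank is 3.
Since rank 3 < 4, the set is linearly dependent.
Indeed w₁ + w₃ - 2w₄ = 0.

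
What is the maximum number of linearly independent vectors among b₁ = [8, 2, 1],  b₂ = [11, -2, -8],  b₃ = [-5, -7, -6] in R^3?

3

Form the matrix with b₁, b₂, b₃ as columns and reduce.
There are 3 pivot columns, so rank = 3.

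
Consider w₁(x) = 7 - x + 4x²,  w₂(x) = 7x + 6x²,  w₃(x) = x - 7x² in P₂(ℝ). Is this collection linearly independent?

Write each element as a coordinate vector in ℝ³ using {1, x, x²}.
Place the vectors as rows of a 3×3 matrix and reduce to echelon form.
The reduction yields 3 nonzero rows, so the rank is 3.
Since rank = 3 (the number of vectors), the set is linearly independent.

linearly independent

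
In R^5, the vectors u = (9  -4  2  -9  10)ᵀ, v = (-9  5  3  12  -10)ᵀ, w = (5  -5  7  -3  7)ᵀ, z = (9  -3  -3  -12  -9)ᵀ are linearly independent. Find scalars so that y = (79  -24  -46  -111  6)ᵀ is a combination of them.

Since u, v, w, z are independent, the coefficients expressing y are uniquely determined by a linear system.
The system has the unique solution (α₁, …, α₄) = (3, -4, -4, 4).

y = 3u - 4v - 4w + 4z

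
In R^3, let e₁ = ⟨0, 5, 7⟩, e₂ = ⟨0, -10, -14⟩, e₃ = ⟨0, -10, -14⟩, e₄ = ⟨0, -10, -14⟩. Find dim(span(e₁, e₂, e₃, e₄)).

Apply Gaussian elimination to the matrix whose rows are e₁, e₂, e₃, e₄.
There is 1 pivot column, so rank = 1.
(With 4 elements in a 3-dimensional space the rank is at most 3.)

dim = 1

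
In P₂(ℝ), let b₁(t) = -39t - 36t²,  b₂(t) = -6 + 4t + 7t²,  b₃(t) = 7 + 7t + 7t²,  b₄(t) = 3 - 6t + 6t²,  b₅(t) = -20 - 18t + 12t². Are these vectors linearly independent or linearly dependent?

Write each element as a coordinate vector in ℝ³ using {1, t, t²}.
There are 5 vectors in a 3-dimensional space, so they cannot be linearly independent.

linearly dependent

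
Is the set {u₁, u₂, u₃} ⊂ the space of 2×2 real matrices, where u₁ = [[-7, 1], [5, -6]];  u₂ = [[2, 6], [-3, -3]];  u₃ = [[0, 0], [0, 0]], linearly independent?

linearly dependent

Write each element as a coordinate vector in ℝ⁴ using {E₁₁, E₁₂, E₂₁, E₂₂}.
One of the vectors is the zero vector, so the set is linearly dependent.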